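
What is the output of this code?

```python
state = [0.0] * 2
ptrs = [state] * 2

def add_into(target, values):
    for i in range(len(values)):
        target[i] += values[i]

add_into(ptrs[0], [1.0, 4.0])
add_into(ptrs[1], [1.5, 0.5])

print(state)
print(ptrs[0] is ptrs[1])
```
[2.5, 4.5]
True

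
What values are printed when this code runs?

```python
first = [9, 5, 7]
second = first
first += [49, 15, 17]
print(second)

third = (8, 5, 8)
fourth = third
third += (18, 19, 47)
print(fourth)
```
[9, 5, 7, 49, 15, 17]
(8, 5, 8)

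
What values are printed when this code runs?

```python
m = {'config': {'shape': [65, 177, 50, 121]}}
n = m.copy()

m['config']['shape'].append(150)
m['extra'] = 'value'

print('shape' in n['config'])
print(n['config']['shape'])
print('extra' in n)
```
True
[65, 177, 50, 121, 150]
False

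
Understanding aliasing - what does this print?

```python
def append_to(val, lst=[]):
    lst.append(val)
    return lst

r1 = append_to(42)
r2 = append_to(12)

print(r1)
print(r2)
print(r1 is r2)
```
[42, 12]
[42, 12]
True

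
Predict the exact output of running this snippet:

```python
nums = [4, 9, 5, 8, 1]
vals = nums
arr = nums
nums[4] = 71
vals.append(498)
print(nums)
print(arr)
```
[4, 9, 5, 8, 71, 498]
[4, 9, 5, 8, 71, 498]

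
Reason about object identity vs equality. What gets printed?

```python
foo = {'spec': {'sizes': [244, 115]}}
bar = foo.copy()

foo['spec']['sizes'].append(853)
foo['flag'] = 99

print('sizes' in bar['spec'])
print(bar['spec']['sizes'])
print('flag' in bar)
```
True
[244, 115, 853]
False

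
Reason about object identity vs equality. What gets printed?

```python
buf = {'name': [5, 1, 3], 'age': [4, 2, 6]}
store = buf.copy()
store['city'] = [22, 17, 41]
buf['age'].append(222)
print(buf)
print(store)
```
{'name': [5, 1, 3], 'age': [4, 2, 6, 222]}
{'name': [5, 1, 3], 'age': [4, 2, 6, 222], 'city': [22, 17, 41]}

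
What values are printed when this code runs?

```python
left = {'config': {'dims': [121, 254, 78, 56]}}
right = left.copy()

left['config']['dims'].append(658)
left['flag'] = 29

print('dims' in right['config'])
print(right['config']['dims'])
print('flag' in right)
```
True
[121, 254, 78, 56, 658]
False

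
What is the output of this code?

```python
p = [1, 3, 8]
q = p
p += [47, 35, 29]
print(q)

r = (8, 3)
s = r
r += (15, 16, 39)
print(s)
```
[1, 3, 8, 47, 35, 29]
(8, 3)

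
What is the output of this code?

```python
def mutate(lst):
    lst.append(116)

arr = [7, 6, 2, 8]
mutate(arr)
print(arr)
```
[7, 6, 2, 8, 116]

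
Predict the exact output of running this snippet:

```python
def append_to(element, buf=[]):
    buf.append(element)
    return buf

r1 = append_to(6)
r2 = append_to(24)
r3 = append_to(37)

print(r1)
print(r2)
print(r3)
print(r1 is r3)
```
[6, 24, 37]
[6, 24, 37]
[6, 24, 37]
True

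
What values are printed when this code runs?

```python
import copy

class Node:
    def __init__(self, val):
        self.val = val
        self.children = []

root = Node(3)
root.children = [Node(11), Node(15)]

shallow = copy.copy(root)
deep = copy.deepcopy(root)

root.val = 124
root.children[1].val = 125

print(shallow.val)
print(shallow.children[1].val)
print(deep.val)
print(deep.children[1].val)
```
3
125
3
15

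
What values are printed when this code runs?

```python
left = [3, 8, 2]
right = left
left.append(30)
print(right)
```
[3, 8, 2, 30]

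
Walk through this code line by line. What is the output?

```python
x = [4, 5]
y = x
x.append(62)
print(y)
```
[4, 5, 62]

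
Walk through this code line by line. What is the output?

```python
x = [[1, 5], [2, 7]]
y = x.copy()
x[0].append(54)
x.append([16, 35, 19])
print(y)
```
[[1, 5, 54], [2, 7]]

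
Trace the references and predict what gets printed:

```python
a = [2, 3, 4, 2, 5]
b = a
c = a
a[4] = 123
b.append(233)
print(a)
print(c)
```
[2, 3, 4, 2, 123, 233]
[2, 3, 4, 2, 123, 233]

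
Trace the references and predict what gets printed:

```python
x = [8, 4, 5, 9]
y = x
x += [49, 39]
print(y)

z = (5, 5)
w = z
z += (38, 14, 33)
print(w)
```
[8, 4, 5, 9, 49, 39]
(5, 5)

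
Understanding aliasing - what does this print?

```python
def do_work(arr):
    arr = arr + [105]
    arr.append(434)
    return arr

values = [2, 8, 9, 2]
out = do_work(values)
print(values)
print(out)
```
[2, 8, 9, 2]
[2, 8, 9, 2, 105, 434]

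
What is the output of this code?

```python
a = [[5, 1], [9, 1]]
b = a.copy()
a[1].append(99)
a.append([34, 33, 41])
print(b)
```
[[5, 1], [9, 1, 99]]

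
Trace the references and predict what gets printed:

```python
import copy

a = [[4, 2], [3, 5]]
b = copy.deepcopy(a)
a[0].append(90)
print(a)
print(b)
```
[[4, 2, 90], [3, 5]]
[[4, 2], [3, 5]]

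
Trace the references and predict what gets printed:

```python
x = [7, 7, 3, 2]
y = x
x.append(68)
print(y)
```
[7, 7, 3, 2, 68]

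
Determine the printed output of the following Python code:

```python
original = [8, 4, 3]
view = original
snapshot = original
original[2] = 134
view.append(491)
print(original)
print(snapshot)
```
[8, 4, 134, 491]
[8, 4, 134, 491]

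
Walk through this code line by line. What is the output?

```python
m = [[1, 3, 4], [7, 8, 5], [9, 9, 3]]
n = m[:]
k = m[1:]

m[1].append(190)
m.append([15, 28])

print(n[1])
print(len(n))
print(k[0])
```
[7, 8, 5, 190]
3
[7, 8, 5, 190]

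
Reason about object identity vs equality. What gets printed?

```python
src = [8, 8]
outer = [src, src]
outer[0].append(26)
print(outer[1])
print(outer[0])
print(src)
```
[8, 8, 26]
[8, 8, 26]
[8, 8, 26]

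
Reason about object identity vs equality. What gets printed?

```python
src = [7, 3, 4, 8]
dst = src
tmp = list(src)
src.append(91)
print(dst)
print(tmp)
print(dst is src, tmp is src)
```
[7, 3, 4, 8, 91]
[7, 3, 4, 8]
True False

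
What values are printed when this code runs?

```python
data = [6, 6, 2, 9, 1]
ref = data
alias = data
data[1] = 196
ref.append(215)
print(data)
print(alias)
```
[6, 196, 2, 9, 1, 215]
[6, 196, 2, 9, 1, 215]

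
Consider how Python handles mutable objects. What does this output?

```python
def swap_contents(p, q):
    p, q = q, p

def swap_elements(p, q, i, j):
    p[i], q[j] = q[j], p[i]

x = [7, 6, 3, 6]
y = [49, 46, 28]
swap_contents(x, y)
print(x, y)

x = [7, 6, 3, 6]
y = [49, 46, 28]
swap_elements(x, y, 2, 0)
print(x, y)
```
[7, 6, 3, 6] [49, 46, 28]
[7, 6, 49, 6] [3, 46, 28]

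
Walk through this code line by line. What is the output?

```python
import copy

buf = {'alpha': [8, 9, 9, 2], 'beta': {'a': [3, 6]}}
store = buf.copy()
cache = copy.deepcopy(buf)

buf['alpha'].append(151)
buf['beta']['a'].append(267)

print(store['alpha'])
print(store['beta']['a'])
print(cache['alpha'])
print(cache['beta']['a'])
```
[8, 9, 9, 2, 151]
[3, 6, 267]
[8, 9, 9, 2]
[3, 6]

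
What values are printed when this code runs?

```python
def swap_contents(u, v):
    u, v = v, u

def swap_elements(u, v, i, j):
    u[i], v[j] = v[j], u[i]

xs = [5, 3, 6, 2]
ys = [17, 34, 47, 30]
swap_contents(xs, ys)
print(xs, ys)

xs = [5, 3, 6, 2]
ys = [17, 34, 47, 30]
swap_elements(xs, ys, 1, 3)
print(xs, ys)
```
[5, 3, 6, 2] [17, 34, 47, 30]
[5, 30, 6, 2] [17, 34, 47, 3]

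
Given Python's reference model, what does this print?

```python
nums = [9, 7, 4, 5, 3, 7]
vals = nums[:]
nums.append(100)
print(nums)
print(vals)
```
[9, 7, 4, 5, 3, 7, 100]
[9, 7, 4, 5, 3, 7]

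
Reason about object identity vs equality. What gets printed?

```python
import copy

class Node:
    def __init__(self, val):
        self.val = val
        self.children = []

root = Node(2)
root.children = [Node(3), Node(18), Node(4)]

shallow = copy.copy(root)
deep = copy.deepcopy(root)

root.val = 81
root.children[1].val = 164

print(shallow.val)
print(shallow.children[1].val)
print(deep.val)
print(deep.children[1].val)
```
2
164
2
18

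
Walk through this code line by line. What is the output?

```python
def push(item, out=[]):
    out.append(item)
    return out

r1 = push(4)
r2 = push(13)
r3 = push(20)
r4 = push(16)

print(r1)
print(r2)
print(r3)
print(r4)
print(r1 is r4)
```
[4, 13, 20, 16]
[4, 13, 20, 16]
[4, 13, 20, 16]
[4, 13, 20, 16]
True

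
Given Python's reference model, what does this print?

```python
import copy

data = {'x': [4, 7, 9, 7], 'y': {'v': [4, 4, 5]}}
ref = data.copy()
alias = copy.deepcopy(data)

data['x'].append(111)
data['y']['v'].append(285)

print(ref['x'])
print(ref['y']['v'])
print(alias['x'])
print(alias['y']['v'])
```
[4, 7, 9, 7, 111]
[4, 4, 5, 285]
[4, 7, 9, 7]
[4, 4, 5]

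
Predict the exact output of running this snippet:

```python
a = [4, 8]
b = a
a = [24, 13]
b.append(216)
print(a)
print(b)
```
[24, 13]
[4, 8, 216]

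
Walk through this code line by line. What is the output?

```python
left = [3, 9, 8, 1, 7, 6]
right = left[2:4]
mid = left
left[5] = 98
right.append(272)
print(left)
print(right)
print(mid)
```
[3, 9, 8, 1, 7, 98]
[8, 1, 272]
[3, 9, 8, 1, 7, 98]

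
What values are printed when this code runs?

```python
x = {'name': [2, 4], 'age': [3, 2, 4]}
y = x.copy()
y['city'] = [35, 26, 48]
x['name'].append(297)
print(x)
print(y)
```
{'name': [2, 4, 297], 'age': [3, 2, 4]}
{'name': [2, 4, 297], 'age': [3, 2, 4], 'city': [35, 26, 48]}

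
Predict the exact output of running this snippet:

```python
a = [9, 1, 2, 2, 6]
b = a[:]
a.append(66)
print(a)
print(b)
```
[9, 1, 2, 2, 6, 66]
[9, 1, 2, 2, 6]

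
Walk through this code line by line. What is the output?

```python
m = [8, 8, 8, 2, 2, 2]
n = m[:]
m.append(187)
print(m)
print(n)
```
[8, 8, 8, 2, 2, 2, 187]
[8, 8, 8, 2, 2, 2]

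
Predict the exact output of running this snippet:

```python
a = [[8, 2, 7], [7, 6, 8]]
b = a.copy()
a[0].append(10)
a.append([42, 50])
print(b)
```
[[8, 2, 7, 10], [7, 6, 8]]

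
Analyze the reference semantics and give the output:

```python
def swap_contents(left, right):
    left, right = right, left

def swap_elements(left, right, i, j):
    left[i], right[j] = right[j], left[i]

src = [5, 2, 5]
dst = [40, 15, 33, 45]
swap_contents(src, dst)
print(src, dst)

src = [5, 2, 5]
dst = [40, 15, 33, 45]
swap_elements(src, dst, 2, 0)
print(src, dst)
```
[5, 2, 5] [40, 15, 33, 45]
[5, 2, 40] [5, 15, 33, 45]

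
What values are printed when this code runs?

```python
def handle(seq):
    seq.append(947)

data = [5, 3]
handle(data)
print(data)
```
[5, 3, 947]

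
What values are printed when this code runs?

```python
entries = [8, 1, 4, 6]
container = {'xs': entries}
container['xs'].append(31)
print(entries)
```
[8, 1, 4, 6, 31]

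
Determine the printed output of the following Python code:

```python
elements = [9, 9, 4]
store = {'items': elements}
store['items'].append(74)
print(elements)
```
[9, 9, 4, 74]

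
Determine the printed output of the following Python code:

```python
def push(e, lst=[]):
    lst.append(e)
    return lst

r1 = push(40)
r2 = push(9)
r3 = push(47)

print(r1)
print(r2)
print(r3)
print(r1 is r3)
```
[40, 9, 47]
[40, 9, 47]
[40, 9, 47]
True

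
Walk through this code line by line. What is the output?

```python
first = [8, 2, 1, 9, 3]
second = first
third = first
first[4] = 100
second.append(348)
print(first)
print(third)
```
[8, 2, 1, 9, 100, 348]
[8, 2, 1, 9, 100, 348]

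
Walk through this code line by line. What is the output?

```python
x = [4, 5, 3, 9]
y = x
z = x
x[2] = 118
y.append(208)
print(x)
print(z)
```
[4, 5, 118, 9, 208]
[4, 5, 118, 9, 208]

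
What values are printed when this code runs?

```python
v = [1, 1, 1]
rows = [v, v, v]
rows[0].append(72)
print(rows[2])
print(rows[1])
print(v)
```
[1, 1, 1, 72]
[1, 1, 1, 72]
[1, 1, 1, 72]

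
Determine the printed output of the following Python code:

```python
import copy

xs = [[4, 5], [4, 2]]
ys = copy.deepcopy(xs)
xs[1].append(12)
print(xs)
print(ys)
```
[[4, 5], [4, 2, 12]]
[[4, 5], [4, 2]]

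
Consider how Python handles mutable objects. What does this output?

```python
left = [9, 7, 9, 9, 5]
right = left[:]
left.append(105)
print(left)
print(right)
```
[9, 7, 9, 9, 5, 105]
[9, 7, 9, 9, 5]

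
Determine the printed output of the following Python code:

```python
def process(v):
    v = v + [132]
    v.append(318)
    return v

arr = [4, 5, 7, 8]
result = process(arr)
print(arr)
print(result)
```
[4, 5, 7, 8]
[4, 5, 7, 8, 132, 318]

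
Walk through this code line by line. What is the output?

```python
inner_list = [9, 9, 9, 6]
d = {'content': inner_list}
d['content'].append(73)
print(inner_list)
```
[9, 9, 9, 6, 73]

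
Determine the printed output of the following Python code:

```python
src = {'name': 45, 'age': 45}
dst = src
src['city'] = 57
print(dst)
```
{'name': 45, 'age': 45, 'city': 57}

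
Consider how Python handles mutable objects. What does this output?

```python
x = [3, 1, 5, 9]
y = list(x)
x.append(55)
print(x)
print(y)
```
[3, 1, 5, 9, 55]
[3, 1, 5, 9]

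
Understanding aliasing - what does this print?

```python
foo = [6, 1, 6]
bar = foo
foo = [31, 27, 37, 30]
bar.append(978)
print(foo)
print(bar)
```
[31, 27, 37, 30]
[6, 1, 6, 978]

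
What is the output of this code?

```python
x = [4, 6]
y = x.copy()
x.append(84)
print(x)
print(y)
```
[4, 6, 84]
[4, 6]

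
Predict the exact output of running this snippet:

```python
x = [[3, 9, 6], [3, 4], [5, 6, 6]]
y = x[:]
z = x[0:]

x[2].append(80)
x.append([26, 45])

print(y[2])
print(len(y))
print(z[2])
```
[5, 6, 6, 80]
3
[5, 6, 6, 80]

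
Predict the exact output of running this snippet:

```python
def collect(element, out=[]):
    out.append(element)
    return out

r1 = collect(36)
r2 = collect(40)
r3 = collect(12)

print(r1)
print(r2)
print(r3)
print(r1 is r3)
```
[36, 40, 12]
[36, 40, 12]
[36, 40, 12]
True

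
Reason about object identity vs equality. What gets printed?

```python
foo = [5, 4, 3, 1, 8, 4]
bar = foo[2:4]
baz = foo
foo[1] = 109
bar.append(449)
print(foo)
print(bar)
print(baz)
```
[5, 109, 3, 1, 8, 4]
[3, 1, 449]
[5, 109, 3, 1, 8, 4]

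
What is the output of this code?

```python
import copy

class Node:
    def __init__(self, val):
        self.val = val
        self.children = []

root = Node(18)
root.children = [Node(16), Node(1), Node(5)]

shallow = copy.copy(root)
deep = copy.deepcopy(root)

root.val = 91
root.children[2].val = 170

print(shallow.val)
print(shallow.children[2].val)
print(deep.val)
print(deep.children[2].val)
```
18
170
18
5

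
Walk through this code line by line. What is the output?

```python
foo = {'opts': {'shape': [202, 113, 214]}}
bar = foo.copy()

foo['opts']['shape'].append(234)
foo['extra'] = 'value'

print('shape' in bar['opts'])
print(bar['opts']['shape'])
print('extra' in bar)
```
True
[202, 113, 214, 234]
False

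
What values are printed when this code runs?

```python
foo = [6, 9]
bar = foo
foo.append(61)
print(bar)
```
[6, 9, 61]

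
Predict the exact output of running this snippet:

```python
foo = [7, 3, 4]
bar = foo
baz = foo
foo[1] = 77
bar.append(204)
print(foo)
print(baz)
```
[7, 77, 4, 204]
[7, 77, 4, 204]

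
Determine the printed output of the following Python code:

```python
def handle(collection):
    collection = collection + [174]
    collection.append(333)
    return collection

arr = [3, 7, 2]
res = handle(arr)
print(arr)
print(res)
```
[3, 7, 2]
[3, 7, 2, 174, 333]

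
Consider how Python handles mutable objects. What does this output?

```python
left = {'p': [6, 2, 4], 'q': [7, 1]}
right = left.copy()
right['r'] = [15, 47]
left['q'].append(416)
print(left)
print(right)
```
{'p': [6, 2, 4], 'q': [7, 1, 416]}
{'p': [6, 2, 4], 'q': [7, 1, 416], 'r': [15, 47]}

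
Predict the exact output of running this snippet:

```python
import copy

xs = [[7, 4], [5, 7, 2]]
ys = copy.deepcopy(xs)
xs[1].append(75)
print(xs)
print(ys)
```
[[7, 4], [5, 7, 2, 75]]
[[7, 4], [5, 7, 2]]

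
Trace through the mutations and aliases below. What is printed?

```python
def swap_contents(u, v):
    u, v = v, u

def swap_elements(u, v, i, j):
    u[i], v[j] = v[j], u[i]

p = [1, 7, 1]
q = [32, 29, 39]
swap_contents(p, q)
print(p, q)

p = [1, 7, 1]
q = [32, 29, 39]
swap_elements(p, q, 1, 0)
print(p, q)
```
[1, 7, 1] [32, 29, 39]
[1, 32, 1] [7, 29, 39]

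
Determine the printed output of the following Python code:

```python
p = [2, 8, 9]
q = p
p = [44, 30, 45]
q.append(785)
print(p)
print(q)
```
[44, 30, 45]
[2, 8, 9, 785]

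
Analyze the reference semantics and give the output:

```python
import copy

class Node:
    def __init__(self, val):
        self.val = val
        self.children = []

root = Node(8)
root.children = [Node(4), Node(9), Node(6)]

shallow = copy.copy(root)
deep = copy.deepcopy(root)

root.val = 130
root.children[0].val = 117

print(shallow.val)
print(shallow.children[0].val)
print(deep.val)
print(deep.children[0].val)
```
8
117
8
4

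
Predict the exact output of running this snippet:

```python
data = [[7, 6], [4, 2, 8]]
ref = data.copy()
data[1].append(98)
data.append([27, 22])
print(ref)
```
[[7, 6], [4, 2, 8, 98]]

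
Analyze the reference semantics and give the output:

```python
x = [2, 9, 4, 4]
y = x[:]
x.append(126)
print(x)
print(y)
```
[2, 9, 4, 4, 126]
[2, 9, 4, 4]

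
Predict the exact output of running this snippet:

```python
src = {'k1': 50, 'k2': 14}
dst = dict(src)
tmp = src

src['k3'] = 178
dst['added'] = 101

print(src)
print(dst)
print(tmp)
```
{'k1': 50, 'k2': 14, 'k3': 178}
{'k1': 50, 'k2': 14, 'added': 101}
{'k1': 50, 'k2': 14, 'k3': 178}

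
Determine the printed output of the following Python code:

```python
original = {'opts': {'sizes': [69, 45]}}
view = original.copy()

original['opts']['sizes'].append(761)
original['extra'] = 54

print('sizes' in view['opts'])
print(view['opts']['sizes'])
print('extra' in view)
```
True
[69, 45, 761]
False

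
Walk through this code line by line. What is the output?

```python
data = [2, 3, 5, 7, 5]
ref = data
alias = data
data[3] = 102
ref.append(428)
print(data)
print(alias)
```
[2, 3, 5, 102, 5, 428]
[2, 3, 5, 102, 5, 428]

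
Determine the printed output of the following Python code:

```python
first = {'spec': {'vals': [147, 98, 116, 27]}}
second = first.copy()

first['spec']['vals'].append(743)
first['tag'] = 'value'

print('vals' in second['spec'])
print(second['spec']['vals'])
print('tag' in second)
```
True
[147, 98, 116, 27, 743]
False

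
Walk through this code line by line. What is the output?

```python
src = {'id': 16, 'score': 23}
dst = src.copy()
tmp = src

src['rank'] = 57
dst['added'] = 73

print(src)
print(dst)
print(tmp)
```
{'id': 16, 'score': 23, 'rank': 57}
{'id': 16, 'score': 23, 'added': 73}
{'id': 16, 'score': 23, 'rank': 57}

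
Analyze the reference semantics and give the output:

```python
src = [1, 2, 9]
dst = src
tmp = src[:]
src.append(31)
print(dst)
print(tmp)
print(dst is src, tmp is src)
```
[1, 2, 9, 31]
[1, 2, 9]
True False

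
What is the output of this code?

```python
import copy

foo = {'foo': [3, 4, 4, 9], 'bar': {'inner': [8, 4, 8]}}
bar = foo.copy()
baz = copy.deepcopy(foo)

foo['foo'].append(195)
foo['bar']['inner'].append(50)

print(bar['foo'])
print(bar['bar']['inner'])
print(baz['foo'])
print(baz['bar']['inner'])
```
[3, 4, 4, 9, 195]
[8, 4, 8, 50]
[3, 4, 4, 9]
[8, 4, 8]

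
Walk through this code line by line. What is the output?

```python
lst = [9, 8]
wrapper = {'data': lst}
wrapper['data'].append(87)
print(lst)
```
[9, 8, 87]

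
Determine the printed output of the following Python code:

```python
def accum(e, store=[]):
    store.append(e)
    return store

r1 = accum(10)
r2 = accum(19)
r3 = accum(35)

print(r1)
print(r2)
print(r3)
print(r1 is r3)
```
[10, 19, 35]
[10, 19, 35]
[10, 19, 35]
True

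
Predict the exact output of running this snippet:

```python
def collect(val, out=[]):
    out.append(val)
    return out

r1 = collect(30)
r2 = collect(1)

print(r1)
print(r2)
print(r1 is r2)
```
[30, 1]
[30, 1]
True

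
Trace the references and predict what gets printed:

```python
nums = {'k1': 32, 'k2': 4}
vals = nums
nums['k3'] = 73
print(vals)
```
{'k1': 32, 'k2': 4, 'k3': 73}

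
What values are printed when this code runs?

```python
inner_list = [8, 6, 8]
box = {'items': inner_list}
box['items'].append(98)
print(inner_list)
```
[8, 6, 8, 98]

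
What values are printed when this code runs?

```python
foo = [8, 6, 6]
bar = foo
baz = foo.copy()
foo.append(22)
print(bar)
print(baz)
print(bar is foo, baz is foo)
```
[8, 6, 6, 22]
[8, 6, 6]
True False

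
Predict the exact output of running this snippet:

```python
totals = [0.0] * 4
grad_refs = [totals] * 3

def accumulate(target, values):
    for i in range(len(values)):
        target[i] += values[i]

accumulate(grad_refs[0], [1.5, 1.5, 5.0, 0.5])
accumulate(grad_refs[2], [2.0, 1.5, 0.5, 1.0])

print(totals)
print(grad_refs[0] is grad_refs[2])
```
[3.5, 3.0, 5.5, 1.5]
True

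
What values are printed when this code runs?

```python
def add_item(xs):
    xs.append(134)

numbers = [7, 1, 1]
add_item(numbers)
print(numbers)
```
[7, 1, 1, 134]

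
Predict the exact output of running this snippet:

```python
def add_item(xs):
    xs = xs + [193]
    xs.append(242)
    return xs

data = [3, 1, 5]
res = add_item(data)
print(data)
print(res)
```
[3, 1, 5]
[3, 1, 5, 193, 242]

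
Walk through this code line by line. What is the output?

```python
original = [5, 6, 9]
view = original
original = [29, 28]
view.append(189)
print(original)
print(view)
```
[29, 28]
[5, 6, 9, 189]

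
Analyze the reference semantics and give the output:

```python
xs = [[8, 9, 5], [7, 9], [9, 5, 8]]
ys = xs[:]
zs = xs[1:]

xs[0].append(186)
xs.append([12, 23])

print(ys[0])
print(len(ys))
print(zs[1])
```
[8, 9, 5, 186]
3
[9, 5, 8]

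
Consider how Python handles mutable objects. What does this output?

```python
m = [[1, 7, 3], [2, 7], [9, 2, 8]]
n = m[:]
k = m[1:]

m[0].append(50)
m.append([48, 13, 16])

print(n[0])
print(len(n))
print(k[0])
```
[1, 7, 3, 50]
3
[2, 7]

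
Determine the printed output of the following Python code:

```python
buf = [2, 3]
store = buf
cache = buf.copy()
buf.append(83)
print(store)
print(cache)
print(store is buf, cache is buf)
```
[2, 3, 83]
[2, 3]
True False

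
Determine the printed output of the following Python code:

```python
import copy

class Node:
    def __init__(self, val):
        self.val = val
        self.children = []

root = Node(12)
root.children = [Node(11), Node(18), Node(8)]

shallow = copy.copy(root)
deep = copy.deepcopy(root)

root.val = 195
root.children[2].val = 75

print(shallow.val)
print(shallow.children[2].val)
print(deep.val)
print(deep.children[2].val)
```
12
75
12
8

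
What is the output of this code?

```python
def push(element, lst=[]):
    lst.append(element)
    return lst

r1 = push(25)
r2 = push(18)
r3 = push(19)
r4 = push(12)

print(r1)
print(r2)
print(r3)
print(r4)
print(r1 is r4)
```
[25, 18, 19, 12]
[25, 18, 19, 12]
[25, 18, 19, 12]
[25, 18, 19, 12]
True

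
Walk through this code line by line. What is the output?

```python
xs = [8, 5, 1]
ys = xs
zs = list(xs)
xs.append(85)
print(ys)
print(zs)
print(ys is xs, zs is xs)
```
[8, 5, 1, 85]
[8, 5, 1]
True False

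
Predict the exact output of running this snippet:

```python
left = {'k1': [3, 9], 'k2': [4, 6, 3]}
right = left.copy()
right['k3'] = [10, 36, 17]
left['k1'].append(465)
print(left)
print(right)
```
{'k1': [3, 9, 465], 'k2': [4, 6, 3]}
{'k1': [3, 9, 465], 'k2': [4, 6, 3], 'k3': [10, 36, 17]}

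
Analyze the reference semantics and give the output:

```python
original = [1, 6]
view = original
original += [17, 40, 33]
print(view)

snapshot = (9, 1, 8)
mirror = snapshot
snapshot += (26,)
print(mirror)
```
[1, 6, 17, 40, 33]
(9, 1, 8)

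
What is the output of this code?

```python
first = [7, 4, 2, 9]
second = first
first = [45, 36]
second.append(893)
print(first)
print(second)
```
[45, 36]
[7, 4, 2, 9, 893]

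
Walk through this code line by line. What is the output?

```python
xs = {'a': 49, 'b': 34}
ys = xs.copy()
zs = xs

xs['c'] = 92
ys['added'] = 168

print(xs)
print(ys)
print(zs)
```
{'a': 49, 'b': 34, 'c': 92}
{'a': 49, 'b': 34, 'added': 168}
{'a': 49, 'b': 34, 'c': 92}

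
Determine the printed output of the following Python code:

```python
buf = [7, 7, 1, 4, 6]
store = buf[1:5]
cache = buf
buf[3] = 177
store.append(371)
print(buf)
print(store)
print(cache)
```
[7, 7, 1, 177, 6]
[7, 1, 4, 6, 371]
[7, 7, 1, 177, 6]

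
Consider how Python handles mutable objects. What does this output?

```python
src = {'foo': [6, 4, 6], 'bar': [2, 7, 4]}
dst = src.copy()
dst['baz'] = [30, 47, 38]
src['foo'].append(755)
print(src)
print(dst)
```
{'foo': [6, 4, 6, 755], 'bar': [2, 7, 4]}
{'foo': [6, 4, 6, 755], 'bar': [2, 7, 4], 'baz': [30, 47, 38]}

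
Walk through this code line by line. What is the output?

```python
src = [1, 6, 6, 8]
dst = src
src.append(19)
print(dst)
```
[1, 6, 6, 8, 19]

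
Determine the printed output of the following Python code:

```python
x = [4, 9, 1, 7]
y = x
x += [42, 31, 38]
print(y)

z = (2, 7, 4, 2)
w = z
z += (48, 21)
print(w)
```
[4, 9, 1, 7, 42, 31, 38]
(2, 7, 4, 2)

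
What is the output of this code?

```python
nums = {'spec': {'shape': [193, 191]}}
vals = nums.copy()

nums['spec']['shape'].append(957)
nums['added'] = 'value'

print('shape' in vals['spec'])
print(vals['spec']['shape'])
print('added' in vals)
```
True
[193, 191, 957]
False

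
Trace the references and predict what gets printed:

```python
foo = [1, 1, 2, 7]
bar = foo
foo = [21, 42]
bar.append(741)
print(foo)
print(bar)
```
[21, 42]
[1, 1, 2, 7, 741]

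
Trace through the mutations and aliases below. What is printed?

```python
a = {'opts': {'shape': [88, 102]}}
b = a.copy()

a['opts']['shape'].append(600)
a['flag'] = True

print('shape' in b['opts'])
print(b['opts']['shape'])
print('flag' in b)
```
True
[88, 102, 600]
False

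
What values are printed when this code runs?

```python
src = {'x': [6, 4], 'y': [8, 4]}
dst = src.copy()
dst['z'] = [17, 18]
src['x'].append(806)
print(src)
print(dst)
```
{'x': [6, 4, 806], 'y': [8, 4]}
{'x': [6, 4, 806], 'y': [8, 4], 'z': [17, 18]}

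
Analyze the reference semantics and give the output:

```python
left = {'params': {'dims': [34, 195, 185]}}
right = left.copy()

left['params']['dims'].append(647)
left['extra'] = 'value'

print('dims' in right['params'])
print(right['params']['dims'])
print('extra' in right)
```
True
[34, 195, 185, 647]
False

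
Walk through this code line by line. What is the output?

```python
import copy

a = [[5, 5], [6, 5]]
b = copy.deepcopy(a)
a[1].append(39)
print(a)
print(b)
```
[[5, 5], [6, 5, 39]]
[[5, 5], [6, 5]]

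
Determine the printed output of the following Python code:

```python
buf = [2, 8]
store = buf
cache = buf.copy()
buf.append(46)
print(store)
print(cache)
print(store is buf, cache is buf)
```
[2, 8, 46]
[2, 8]
True False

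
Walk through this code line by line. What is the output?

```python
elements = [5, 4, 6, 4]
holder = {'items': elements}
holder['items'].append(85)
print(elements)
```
[5, 4, 6, 4, 85]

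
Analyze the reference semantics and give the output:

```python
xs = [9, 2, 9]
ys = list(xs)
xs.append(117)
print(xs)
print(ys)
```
[9, 2, 9, 117]
[9, 2, 9]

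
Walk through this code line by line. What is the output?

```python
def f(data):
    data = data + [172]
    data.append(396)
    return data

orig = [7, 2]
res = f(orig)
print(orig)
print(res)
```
[7, 2]
[7, 2, 172, 396]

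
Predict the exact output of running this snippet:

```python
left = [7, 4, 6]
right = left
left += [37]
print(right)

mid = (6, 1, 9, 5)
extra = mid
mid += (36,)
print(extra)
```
[7, 4, 6, 37]
(6, 1, 9, 5)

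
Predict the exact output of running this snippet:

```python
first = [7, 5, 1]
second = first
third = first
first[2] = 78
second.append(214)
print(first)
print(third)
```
[7, 5, 78, 214]
[7, 5, 78, 214]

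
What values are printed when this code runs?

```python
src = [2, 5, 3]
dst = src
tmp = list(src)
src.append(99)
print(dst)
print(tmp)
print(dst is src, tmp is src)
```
[2, 5, 3, 99]
[2, 5, 3]
True False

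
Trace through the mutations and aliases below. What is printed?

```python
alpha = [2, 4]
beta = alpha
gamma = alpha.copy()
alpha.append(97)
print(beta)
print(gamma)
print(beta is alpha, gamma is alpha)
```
[2, 4, 97]
[2, 4]
True False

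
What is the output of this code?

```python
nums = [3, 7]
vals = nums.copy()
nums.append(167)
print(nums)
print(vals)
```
[3, 7, 167]
[3, 7]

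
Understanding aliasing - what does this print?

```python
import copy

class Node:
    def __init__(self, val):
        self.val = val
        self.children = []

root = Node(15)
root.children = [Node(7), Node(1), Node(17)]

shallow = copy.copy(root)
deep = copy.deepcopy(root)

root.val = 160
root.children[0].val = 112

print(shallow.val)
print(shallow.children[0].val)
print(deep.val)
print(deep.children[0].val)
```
15
112
15
7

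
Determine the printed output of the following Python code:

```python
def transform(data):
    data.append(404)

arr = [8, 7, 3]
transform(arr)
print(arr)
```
[8, 7, 3, 404]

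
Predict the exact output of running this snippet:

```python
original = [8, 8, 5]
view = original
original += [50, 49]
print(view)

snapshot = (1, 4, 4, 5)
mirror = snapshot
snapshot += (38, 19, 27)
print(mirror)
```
[8, 8, 5, 50, 49]
(1, 4, 4, 5)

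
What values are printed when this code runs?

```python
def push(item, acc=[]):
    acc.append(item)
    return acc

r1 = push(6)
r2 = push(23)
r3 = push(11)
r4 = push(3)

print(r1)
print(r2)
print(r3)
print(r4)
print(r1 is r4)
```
[6, 23, 11, 3]
[6, 23, 11, 3]
[6, 23, 11, 3]
[6, 23, 11, 3]
True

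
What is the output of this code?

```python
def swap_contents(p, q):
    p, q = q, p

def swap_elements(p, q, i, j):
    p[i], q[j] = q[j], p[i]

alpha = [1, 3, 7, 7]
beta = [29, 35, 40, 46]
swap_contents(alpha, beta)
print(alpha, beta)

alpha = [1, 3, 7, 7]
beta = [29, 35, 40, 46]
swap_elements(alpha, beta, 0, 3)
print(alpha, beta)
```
[1, 3, 7, 7] [29, 35, 40, 46]
[46, 3, 7, 7] [29, 35, 40, 1]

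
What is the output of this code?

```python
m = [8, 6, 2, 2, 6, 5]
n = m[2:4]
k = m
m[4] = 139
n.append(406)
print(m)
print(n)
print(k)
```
[8, 6, 2, 2, 139, 5]
[2, 2, 406]
[8, 6, 2, 2, 139, 5]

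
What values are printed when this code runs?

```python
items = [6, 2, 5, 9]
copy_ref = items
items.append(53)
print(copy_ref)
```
[6, 2, 5, 9, 53]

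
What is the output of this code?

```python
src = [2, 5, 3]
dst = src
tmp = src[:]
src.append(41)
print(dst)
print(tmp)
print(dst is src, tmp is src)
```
[2, 5, 3, 41]
[2, 5, 3]
True False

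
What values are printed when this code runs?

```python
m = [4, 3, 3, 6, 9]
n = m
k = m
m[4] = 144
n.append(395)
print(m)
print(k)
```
[4, 3, 3, 6, 144, 395]
[4, 3, 3, 6, 144, 395]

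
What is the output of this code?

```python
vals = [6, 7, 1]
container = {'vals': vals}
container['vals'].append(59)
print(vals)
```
[6, 7, 1, 59]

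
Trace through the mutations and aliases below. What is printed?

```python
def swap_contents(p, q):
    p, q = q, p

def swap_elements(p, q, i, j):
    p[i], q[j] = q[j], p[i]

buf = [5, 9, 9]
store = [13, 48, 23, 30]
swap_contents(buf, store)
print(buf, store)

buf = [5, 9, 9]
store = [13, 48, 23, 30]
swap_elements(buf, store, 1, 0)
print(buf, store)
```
[5, 9, 9] [13, 48, 23, 30]
[5, 13, 9] [9, 48, 23, 30]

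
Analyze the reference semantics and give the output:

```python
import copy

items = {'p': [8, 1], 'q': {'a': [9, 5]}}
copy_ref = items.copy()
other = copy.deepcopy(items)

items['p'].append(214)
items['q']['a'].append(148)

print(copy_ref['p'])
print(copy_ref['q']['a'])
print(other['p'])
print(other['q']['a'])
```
[8, 1, 214]
[9, 5, 148]
[8, 1]
[9, 5]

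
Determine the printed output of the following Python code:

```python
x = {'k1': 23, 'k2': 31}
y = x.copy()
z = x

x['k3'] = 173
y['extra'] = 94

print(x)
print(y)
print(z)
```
{'k1': 23, 'k2': 31, 'k3': 173}
{'k1': 23, 'k2': 31, 'extra': 94}
{'k1': 23, 'k2': 31, 'k3': 173}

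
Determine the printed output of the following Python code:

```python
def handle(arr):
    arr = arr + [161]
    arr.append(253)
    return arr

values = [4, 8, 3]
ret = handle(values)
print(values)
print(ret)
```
[4, 8, 3]
[4, 8, 3, 161, 253]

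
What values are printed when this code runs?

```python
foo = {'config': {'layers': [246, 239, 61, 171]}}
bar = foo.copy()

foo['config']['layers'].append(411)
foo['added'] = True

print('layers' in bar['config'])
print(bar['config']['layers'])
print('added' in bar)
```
True
[246, 239, 61, 171, 411]
False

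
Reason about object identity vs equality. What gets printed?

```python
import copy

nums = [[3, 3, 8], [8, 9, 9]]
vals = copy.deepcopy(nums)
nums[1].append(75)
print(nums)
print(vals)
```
[[3, 3, 8], [8, 9, 9, 75]]
[[3, 3, 8], [8, 9, 9]]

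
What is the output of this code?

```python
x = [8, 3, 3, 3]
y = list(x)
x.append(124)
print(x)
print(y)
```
[8, 3, 3, 3, 124]
[8, 3, 3, 3]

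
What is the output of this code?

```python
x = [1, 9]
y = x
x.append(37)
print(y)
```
[1, 9, 37]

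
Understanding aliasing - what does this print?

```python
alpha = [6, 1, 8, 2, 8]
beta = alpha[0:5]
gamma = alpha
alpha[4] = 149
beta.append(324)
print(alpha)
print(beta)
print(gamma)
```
[6, 1, 8, 2, 149]
[6, 1, 8, 2, 8, 324]
[6, 1, 8, 2, 149]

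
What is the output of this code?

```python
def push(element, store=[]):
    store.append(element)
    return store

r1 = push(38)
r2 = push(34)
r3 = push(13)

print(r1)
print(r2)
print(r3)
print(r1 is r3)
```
[38, 34, 13]
[38, 34, 13]
[38, 34, 13]
True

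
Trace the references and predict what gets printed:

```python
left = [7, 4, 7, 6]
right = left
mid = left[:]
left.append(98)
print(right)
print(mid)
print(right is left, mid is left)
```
[7, 4, 7, 6, 98]
[7, 4, 7, 6]
True False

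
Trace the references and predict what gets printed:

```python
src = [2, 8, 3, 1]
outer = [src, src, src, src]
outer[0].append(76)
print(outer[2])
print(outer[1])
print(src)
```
[2, 8, 3, 1, 76]
[2, 8, 3, 1, 76]
[2, 8, 3, 1, 76]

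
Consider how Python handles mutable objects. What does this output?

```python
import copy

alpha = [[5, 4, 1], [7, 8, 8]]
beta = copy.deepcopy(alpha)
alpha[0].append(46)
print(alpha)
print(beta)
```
[[5, 4, 1, 46], [7, 8, 8]]
[[5, 4, 1], [7, 8, 8]]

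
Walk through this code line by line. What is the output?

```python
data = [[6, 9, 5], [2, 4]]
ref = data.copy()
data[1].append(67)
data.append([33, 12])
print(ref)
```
[[6, 9, 5], [2, 4, 67]]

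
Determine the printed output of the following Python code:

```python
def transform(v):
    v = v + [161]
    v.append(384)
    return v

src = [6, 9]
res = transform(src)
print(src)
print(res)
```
[6, 9]
[6, 9, 161, 384]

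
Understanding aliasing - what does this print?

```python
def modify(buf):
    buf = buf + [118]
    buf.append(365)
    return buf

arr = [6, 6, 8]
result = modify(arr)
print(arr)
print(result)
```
[6, 6, 8]
[6, 6, 8, 118, 365]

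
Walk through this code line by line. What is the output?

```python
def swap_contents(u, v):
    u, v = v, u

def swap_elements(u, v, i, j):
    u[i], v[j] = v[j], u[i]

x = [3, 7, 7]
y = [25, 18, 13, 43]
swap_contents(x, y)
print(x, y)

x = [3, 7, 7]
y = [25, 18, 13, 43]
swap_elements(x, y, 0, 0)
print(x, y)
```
[3, 7, 7] [25, 18, 13, 43]
[25, 7, 7] [3, 18, 13, 43]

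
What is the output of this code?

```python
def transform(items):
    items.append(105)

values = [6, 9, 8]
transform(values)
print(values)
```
[6, 9, 8, 105]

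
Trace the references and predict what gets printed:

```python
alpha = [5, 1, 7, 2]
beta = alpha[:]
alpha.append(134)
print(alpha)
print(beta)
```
[5, 1, 7, 2, 134]
[5, 1, 7, 2]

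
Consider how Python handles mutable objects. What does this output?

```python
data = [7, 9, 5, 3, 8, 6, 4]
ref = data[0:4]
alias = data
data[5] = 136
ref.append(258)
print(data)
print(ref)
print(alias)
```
[7, 9, 5, 3, 8, 136, 4]
[7, 9, 5, 3, 258]
[7, 9, 5, 3, 8, 136, 4]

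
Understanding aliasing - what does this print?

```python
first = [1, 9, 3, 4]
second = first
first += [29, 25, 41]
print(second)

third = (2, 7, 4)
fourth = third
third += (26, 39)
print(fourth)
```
[1, 9, 3, 4, 29, 25, 41]
(2, 7, 4)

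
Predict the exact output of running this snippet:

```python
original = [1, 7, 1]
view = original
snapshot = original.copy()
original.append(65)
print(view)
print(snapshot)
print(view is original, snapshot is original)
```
[1, 7, 1, 65]
[1, 7, 1]
True False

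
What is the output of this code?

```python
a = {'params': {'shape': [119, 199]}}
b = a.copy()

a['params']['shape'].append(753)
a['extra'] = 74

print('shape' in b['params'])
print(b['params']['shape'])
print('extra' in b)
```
True
[119, 199, 753]
False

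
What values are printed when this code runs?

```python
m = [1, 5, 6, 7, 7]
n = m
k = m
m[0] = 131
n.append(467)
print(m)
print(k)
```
[131, 5, 6, 7, 7, 467]
[131, 5, 6, 7, 7, 467]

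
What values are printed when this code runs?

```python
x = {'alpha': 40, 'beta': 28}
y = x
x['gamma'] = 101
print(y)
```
{'alpha': 40, 'beta': 28, 'gamma': 101}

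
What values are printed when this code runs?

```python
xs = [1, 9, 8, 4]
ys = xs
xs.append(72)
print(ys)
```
[1, 9, 8, 4, 72]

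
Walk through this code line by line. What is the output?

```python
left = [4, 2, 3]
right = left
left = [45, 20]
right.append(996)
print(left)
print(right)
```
[45, 20]
[4, 2, 3, 996]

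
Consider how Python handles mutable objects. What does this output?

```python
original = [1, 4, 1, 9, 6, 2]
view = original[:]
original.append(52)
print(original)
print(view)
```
[1, 4, 1, 9, 6, 2, 52]
[1, 4, 1, 9, 6, 2]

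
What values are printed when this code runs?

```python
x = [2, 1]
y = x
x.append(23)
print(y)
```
[2, 1, 23]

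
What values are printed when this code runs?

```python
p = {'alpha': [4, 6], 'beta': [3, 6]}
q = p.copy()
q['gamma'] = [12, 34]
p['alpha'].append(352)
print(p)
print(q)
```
{'alpha': [4, 6, 352], 'beta': [3, 6]}
{'alpha': [4, 6, 352], 'beta': [3, 6], 'gamma': [12, 34]}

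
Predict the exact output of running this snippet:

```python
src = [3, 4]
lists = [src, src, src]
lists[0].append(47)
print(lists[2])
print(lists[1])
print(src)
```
[3, 4, 47]
[3, 4, 47]
[3, 4, 47]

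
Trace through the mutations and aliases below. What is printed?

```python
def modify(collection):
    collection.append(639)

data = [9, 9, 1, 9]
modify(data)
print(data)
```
[9, 9, 1, 9, 639]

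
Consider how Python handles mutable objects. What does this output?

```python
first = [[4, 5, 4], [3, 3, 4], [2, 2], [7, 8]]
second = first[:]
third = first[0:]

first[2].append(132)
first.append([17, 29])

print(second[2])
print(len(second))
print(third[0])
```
[2, 2, 132]
4
[4, 5, 4]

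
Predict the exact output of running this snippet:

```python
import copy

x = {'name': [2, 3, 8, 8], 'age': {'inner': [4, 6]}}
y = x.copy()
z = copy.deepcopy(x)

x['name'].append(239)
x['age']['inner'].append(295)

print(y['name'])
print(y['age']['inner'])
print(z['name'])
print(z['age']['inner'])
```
[2, 3, 8, 8, 239]
[4, 6, 295]
[2, 3, 8, 8]
[4, 6]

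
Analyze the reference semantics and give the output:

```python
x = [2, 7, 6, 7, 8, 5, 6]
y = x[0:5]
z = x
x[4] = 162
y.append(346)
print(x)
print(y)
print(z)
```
[2, 7, 6, 7, 162, 5, 6]
[2, 7, 6, 7, 8, 346]
[2, 7, 6, 7, 162, 5, 6]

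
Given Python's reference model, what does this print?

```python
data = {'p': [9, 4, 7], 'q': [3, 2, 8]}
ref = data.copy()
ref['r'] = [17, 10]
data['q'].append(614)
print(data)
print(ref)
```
{'p': [9, 4, 7], 'q': [3, 2, 8, 614]}
{'p': [9, 4, 7], 'q': [3, 2, 8, 614], 'r': [17, 10]}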